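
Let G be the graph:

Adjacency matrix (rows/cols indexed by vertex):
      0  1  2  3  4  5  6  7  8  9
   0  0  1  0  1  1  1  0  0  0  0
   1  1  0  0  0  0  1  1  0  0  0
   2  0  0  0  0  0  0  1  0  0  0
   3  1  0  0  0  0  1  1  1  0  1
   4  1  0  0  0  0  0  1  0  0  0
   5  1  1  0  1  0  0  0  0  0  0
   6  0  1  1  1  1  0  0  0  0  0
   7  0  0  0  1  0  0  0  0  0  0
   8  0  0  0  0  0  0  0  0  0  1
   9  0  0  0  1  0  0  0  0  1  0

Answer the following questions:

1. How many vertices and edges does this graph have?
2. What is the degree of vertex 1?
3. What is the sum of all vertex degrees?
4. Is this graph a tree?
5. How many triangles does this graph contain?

Count: 10 vertices, 13 edges.
Vertex 1 has neighbors [0, 5, 6], degree = 3.
Handshaking lemma: 2 * 13 = 26.
A tree on 10 vertices has 9 edges. This graph has 13 edges (4 extra). Not a tree.
Number of triangles = 2.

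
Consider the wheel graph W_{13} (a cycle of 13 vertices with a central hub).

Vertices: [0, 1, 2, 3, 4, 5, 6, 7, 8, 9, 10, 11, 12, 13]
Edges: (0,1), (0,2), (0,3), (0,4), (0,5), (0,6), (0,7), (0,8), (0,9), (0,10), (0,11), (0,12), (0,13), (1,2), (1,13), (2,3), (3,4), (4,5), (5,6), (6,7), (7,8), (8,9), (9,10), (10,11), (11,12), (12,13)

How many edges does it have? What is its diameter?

Wheel graph W_{13}: 13 cycle edges + 13 spoke edges = 26 edges.
The hub is distance 1 from all cycle vertices. Max distance between cycle vertices through hub is 2.
Diameter = 2.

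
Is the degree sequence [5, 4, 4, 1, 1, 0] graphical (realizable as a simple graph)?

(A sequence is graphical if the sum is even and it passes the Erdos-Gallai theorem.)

Sum of degrees = 15. Sum is odd, so the sequence is NOT graphical.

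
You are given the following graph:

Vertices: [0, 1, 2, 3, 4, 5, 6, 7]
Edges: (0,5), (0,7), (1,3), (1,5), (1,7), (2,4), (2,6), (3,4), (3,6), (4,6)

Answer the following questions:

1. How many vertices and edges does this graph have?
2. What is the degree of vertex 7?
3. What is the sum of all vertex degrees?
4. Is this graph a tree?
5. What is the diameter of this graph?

Count: 8 vertices, 10 edges.
Vertex 7 has neighbors [0, 1], degree = 2.
Handshaking lemma: 2 * 10 = 20.
A tree on 8 vertices has 7 edges. This graph has 10 edges (3 extra). Not a tree.
Diameter (longest shortest path) = 5.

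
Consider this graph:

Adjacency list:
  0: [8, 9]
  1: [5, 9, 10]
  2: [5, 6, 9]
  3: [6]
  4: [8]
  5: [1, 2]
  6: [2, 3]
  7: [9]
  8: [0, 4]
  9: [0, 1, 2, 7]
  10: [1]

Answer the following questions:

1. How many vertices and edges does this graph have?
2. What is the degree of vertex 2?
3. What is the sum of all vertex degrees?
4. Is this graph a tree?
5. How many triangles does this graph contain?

Count: 11 vertices, 11 edges.
Vertex 2 has neighbors [5, 6, 9], degree = 3.
Handshaking lemma: 2 * 11 = 22.
A tree on 11 vertices has 10 edges. This graph has 11 edges (1 extra). Not a tree.
Number of triangles = 0.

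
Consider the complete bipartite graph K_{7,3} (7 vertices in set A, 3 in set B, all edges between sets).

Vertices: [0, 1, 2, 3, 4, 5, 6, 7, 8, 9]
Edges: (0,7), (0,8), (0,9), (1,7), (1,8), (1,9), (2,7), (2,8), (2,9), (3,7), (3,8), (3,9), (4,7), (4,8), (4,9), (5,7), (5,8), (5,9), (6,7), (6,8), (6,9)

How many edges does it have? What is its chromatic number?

K_{7,3} has 7 * 3 = 21 edges.
Bipartite graphs have chromatic number 2 (color each partition differently).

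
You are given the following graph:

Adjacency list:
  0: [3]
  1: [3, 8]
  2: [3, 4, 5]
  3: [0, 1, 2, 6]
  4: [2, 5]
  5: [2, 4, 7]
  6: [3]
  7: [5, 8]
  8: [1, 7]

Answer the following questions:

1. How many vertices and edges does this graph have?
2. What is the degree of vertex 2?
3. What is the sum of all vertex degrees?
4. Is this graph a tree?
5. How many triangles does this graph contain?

Count: 9 vertices, 10 edges.
Vertex 2 has neighbors [3, 4, 5], degree = 3.
Handshaking lemma: 2 * 10 = 20.
A tree on 9 vertices has 8 edges. This graph has 10 edges (2 extra). Not a tree.
Number of triangles = 1.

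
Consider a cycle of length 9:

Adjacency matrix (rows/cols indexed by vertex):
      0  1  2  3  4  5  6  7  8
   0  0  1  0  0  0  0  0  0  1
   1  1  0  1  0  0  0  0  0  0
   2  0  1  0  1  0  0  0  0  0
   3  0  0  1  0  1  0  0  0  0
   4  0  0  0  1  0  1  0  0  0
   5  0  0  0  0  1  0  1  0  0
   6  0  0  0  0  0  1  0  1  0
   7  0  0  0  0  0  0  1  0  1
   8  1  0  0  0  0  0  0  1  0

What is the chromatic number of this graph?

This is an odd cycle (C_9). Odd cycles are not bipartite (any 2-coloring forces two adjacent vertices to match), and 3 colors suffice.
Chromatic number = 3.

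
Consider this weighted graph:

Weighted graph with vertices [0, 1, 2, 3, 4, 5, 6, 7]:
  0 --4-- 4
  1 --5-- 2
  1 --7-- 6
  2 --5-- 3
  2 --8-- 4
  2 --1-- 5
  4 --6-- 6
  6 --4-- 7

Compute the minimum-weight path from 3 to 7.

Using Dijkstra's algorithm from vertex 3:
Shortest path: 3 -> 2 -> 1 -> 6 -> 7
Total weight: 5 + 5 + 7 + 4 = 21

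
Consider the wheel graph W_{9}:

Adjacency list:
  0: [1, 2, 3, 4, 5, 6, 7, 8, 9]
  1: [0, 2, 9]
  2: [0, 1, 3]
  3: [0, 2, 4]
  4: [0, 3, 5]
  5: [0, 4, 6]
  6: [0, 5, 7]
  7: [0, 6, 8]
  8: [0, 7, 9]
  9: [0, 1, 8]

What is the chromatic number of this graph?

W_{9} = C_{9} plus a hub adjacent to every cycle vertex.
The outer cycle needs 3 colors (odd cycle); the hub is adjacent to all of them so needs a fresh color.
Chromatic number = 3 + 1 = 4.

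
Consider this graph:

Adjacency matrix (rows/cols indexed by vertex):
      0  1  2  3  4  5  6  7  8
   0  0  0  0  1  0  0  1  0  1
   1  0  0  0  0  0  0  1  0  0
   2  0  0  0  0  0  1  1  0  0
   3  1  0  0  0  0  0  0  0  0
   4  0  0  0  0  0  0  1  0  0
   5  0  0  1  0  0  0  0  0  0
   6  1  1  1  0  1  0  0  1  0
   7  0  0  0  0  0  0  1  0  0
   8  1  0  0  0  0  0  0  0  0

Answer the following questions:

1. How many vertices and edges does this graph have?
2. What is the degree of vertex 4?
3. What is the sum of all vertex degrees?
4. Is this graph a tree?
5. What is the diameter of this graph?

Count: 9 vertices, 8 edges.
Vertex 4 has neighbors [6], degree = 1.
Handshaking lemma: 2 * 8 = 16.
A graph is a tree iff it is connected and has exactly n-1 edges. This graph is connected (all 9 vertices in one component) and has 9-1 = 8 edges. It is a tree.
Diameter (longest shortest path) = 4.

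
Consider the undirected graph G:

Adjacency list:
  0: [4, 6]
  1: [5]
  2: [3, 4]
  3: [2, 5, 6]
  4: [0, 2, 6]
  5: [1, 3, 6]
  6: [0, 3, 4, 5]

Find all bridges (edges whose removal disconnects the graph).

A bridge is an edge whose removal increases the number of connected components.
Bridges found: (1,5)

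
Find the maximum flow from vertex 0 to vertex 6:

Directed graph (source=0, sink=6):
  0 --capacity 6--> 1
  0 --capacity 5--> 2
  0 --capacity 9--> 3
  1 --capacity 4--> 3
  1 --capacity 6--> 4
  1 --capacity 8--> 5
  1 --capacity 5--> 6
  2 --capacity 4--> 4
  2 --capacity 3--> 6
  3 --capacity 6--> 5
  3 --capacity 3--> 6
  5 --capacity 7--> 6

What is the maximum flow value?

Computing max flow:
  Flow on (0->1): 6/6
  Flow on (0->2): 3/5
  Flow on (0->3): 9/9
  Flow on (1->5): 1/8
  Flow on (1->6): 5/5
  Flow on (2->6): 3/3
  Flow on (3->5): 6/6
  Flow on (3->6): 3/3
  Flow on (5->6): 7/7
Maximum flow = 18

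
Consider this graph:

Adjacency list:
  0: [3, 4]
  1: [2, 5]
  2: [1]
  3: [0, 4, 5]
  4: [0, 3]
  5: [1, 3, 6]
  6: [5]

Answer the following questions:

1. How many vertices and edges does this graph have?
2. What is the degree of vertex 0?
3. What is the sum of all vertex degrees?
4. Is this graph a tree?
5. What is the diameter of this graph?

Count: 7 vertices, 7 edges.
Vertex 0 has neighbors [3, 4], degree = 2.
Handshaking lemma: 2 * 7 = 14.
A tree on 7 vertices has 6 edges. This graph has 7 edges (1 extra). Not a tree.
Diameter (longest shortest path) = 4.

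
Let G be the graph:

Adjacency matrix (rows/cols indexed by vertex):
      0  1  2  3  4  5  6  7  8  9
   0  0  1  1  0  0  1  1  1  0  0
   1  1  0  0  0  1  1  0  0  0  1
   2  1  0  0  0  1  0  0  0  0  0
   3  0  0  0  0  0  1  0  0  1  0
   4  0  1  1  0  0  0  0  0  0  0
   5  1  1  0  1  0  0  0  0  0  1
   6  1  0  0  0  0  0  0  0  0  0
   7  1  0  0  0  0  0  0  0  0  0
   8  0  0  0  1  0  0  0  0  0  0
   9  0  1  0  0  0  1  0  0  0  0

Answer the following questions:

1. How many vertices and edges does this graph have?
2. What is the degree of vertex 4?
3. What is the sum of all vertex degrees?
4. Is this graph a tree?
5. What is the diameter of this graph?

Count: 10 vertices, 12 edges.
Vertex 4 has neighbors [1, 2], degree = 2.
Handshaking lemma: 2 * 12 = 24.
A tree on 10 vertices has 9 edges. This graph has 12 edges (3 extra). Not a tree.
Diameter (longest shortest path) = 4.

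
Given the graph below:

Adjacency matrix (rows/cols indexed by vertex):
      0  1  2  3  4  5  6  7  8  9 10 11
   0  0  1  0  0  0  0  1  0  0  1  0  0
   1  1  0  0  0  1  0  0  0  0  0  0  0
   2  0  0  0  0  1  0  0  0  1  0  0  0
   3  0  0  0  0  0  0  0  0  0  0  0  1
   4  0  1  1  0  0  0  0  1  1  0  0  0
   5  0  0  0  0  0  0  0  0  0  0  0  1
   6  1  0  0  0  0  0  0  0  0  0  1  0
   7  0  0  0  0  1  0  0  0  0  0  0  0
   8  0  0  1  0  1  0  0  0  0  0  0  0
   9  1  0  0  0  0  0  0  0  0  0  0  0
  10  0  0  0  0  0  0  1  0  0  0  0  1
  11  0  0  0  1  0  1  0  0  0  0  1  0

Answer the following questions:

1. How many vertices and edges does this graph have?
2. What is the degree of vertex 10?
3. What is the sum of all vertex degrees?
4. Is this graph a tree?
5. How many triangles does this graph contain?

Count: 12 vertices, 12 edges.
Vertex 10 has neighbors [6, 11], degree = 2.
Handshaking lemma: 2 * 12 = 24.
A tree on 12 vertices has 11 edges. This graph has 12 edges (1 extra). Not a tree.
Number of triangles = 1.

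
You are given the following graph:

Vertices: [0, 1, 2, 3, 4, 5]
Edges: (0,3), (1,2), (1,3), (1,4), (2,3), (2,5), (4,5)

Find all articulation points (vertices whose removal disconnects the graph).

An articulation point is a vertex whose removal disconnects the graph.
Articulation points: [3]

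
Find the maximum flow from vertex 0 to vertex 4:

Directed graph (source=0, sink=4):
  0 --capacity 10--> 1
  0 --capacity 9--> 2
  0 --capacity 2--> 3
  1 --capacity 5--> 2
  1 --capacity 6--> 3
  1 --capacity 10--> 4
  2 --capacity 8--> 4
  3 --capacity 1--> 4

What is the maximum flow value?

Computing max flow:
  Flow on (0->1): 10/10
  Flow on (0->2): 8/9
  Flow on (0->3): 1/2
  Flow on (1->4): 10/10
  Flow on (2->4): 8/8
  Flow on (3->4): 1/1
Maximum flow = 19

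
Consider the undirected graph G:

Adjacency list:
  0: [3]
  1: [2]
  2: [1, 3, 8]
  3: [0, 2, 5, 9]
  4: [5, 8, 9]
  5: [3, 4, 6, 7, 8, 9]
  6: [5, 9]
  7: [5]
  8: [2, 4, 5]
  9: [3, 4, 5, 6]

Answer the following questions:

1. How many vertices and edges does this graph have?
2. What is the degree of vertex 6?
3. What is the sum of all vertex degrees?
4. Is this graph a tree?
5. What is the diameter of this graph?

Count: 10 vertices, 14 edges.
Vertex 6 has neighbors [5, 9], degree = 2.
Handshaking lemma: 2 * 14 = 28.
A tree on 10 vertices has 9 edges. This graph has 14 edges (5 extra). Not a tree.
Diameter (longest shortest path) = 4.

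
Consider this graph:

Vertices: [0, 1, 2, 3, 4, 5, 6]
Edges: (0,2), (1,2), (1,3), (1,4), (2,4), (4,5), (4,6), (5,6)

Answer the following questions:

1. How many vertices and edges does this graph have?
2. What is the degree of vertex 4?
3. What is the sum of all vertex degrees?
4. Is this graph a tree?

Count: 7 vertices, 8 edges.
Vertex 4 has neighbors [1, 2, 5, 6], degree = 4.
Handshaking lemma: 2 * 8 = 16.
A tree on 7 vertices has 6 edges. This graph has 8 edges (2 extra). Not a tree.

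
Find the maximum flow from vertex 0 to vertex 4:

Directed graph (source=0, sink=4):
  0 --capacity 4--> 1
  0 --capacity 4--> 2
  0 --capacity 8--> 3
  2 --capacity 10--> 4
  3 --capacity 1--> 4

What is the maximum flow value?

Computing max flow:
  Flow on (0->2): 4/4
  Flow on (0->3): 1/8
  Flow on (2->4): 4/10
  Flow on (3->4): 1/1
Maximum flow = 5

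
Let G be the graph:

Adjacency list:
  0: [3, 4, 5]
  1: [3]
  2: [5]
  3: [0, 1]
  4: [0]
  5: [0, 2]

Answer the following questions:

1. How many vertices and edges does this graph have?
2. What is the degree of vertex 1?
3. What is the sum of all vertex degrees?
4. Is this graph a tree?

Count: 6 vertices, 5 edges.
Vertex 1 has neighbors [3], degree = 1.
Handshaking lemma: 2 * 5 = 10.
A graph is a tree iff it is connected and has exactly n-1 edges. This graph is connected (all 6 vertices in one component) and has 6-1 = 5 edges. It is a tree.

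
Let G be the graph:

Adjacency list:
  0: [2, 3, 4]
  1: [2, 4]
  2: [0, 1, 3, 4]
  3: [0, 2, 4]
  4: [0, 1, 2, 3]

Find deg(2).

Vertex 2 has neighbors [0, 1, 3, 4], so deg(2) = 4.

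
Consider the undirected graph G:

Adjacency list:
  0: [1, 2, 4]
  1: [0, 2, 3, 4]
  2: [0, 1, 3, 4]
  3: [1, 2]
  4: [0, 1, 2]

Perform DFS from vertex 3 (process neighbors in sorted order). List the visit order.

DFS from vertex 3 (neighbors processed in ascending order):
Visit order: 3, 1, 0, 2, 4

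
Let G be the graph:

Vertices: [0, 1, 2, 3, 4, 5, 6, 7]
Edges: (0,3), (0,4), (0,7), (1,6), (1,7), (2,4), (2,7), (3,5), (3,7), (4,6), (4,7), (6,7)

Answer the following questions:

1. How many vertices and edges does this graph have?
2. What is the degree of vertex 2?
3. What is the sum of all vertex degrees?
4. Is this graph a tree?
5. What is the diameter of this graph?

Count: 8 vertices, 12 edges.
Vertex 2 has neighbors [4, 7], degree = 2.
Handshaking lemma: 2 * 12 = 24.
A tree on 8 vertices has 7 edges. This graph has 12 edges (5 extra). Not a tree.
Diameter (longest shortest path) = 3.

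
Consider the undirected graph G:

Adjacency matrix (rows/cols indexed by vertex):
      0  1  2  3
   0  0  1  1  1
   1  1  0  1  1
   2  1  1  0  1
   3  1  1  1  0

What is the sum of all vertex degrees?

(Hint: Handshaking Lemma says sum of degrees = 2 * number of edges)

Count edges: 6 edges.
By Handshaking Lemma: sum of degrees = 2 * 6 = 12.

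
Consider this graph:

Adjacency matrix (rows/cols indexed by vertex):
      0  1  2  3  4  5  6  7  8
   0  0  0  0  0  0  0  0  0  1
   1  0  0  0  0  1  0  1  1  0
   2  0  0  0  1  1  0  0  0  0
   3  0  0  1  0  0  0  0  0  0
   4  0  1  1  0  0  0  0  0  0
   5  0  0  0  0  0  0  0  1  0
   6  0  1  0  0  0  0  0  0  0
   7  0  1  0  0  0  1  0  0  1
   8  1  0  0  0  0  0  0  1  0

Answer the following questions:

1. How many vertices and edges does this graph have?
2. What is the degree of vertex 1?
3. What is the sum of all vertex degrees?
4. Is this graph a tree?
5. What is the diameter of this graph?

Count: 9 vertices, 8 edges.
Vertex 1 has neighbors [4, 6, 7], degree = 3.
Handshaking lemma: 2 * 8 = 16.
A graph is a tree iff it is connected and has exactly n-1 edges. This graph is connected (all 9 vertices in one component) and has 9-1 = 8 edges. It is a tree.
Diameter (longest shortest path) = 6.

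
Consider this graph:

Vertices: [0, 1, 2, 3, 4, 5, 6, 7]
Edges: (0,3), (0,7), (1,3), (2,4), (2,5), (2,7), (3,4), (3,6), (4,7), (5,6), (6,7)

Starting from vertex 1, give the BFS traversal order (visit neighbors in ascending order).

BFS from vertex 1 (neighbors processed in ascending order):
Visit order: 1, 3, 0, 4, 6, 7, 2, 5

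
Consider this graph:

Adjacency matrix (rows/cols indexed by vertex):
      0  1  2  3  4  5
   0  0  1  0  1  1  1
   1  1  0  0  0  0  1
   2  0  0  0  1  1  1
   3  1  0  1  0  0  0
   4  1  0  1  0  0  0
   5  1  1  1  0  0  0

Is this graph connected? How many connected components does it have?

Checking connectivity: the graph has 1 connected component(s).
All vertices are reachable from each other. The graph IS connected.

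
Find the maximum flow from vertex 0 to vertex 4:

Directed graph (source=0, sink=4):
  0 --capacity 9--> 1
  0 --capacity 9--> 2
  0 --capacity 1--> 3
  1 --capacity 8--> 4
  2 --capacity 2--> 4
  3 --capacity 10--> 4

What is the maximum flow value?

Computing max flow:
  Flow on (0->1): 8/9
  Flow on (0->2): 2/9
  Flow on (0->3): 1/1
  Flow on (1->4): 8/8
  Flow on (2->4): 2/2
  Flow on (3->4): 1/10
Maximum flow = 11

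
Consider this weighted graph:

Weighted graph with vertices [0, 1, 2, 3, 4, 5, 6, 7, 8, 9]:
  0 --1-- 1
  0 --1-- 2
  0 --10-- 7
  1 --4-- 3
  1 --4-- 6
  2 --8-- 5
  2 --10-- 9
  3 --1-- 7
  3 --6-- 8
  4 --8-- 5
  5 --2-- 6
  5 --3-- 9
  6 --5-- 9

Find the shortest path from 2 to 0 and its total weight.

Using Dijkstra's algorithm from vertex 2:
Shortest path: 2 -> 0
Total weight: 1 = 1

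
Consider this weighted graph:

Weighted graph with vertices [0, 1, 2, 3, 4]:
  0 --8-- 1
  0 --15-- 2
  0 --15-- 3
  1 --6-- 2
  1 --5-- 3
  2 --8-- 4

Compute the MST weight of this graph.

Applying Kruskal's algorithm (sort edges by weight, add if no cycle):
  Add (1,3) w=5
  Add (1,2) w=6
  Add (0,1) w=8
  Add (2,4) w=8
  Skip (0,3) w=15 (creates cycle)
  Skip (0,2) w=15 (creates cycle)
MST weight = 27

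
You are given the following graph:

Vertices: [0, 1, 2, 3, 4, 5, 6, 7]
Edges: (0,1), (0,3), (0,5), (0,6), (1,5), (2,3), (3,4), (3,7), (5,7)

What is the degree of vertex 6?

Vertex 6 has neighbors [0], so deg(6) = 1.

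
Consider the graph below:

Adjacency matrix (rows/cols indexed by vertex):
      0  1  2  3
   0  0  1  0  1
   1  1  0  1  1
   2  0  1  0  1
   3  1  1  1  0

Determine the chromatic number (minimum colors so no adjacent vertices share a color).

The graph has a maximum clique of size 3 (lower bound on chromatic number).
A valid 3-coloring: {0: 2, 1: 0, 2: 2, 3: 1}.
Chromatic number = 3.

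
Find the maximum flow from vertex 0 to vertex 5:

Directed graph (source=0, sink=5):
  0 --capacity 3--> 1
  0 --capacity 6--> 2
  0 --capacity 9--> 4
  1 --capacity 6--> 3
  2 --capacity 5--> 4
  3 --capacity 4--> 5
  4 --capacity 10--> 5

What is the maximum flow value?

Computing max flow:
  Flow on (0->1): 3/3
  Flow on (0->2): 5/6
  Flow on (0->4): 5/9
  Flow on (1->3): 3/6
  Flow on (2->4): 5/5
  Flow on (3->5): 3/4
  Flow on (4->5): 10/10
Maximum flow = 13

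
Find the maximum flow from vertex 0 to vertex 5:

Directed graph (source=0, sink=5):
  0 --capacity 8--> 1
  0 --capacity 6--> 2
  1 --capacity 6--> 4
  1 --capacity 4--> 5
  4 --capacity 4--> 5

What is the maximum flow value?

Computing max flow:
  Flow on (0->1): 8/8
  Flow on (1->4): 4/6
  Flow on (1->5): 4/4
  Flow on (4->5): 4/4
Maximum flow = 8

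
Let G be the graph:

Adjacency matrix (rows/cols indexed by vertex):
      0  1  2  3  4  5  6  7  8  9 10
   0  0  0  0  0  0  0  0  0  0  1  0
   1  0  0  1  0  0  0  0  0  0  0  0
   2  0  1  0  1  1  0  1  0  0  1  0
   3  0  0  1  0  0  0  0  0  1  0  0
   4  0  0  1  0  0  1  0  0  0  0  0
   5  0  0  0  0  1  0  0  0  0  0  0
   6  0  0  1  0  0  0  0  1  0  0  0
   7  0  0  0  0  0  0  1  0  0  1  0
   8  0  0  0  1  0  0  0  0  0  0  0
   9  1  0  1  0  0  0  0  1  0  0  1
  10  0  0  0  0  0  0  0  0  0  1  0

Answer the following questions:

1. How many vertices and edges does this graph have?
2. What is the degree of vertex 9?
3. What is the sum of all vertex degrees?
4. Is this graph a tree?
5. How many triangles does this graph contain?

Count: 11 vertices, 11 edges.
Vertex 9 has neighbors [0, 2, 7, 10], degree = 4.
Handshaking lemma: 2 * 11 = 22.
A tree on 11 vertices has 10 edges. This graph has 11 edges (1 extra). Not a tree.
Number of triangles = 0.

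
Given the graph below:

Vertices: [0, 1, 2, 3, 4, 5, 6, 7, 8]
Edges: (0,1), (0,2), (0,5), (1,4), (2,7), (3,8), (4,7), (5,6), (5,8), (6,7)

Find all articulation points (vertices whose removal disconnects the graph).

An articulation point is a vertex whose removal disconnects the graph.
Articulation points: [5, 8]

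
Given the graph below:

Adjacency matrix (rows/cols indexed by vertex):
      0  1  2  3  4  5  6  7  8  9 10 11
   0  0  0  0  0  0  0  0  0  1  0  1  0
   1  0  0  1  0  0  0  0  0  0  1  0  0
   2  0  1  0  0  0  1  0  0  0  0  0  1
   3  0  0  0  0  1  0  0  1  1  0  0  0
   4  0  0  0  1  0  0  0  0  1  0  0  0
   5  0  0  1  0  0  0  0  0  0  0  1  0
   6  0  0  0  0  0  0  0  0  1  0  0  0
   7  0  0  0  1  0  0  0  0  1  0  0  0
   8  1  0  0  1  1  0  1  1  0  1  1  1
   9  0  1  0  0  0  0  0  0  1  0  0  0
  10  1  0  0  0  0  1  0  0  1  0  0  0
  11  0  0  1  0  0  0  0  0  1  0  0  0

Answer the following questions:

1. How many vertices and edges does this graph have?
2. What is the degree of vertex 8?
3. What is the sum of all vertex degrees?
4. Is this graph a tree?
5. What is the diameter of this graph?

Count: 12 vertices, 16 edges.
Vertex 8 has neighbors [0, 3, 4, 6, 7, 9, 10, 11], degree = 8.
Handshaking lemma: 2 * 16 = 32.
A tree on 12 vertices has 11 edges. This graph has 16 edges (5 extra). Not a tree.
Diameter (longest shortest path) = 3.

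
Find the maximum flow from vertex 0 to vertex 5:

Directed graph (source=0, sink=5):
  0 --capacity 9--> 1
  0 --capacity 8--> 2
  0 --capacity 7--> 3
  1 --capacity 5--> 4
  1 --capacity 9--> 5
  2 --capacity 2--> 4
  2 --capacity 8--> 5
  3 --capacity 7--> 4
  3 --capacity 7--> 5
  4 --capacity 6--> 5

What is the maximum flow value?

Computing max flow:
  Flow on (0->1): 9/9
  Flow on (0->2): 8/8
  Flow on (0->3): 7/7
  Flow on (1->5): 9/9
  Flow on (2->5): 8/8
  Flow on (3->5): 7/7
Maximum flow = 24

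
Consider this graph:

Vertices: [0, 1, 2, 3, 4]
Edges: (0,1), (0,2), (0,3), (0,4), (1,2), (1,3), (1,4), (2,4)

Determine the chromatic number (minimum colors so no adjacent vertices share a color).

The graph has a maximum clique of size 4 (lower bound on chromatic number).
A valid 4-coloring: {0: 0, 1: 1, 2: 2, 3: 2, 4: 3}.
Chromatic number = 4.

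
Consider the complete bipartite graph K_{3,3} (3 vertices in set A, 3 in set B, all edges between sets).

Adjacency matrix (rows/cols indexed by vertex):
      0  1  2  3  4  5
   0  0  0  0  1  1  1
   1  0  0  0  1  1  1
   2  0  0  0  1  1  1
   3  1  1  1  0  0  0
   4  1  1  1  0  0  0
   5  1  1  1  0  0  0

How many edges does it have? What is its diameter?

K_{3,3} has 3 * 3 = 9 edges.
Any vertex reaches any opposite-side vertex in 1 step; same-side vertices reach in 2 steps via any opposite-side vertex.
Diameter = 2.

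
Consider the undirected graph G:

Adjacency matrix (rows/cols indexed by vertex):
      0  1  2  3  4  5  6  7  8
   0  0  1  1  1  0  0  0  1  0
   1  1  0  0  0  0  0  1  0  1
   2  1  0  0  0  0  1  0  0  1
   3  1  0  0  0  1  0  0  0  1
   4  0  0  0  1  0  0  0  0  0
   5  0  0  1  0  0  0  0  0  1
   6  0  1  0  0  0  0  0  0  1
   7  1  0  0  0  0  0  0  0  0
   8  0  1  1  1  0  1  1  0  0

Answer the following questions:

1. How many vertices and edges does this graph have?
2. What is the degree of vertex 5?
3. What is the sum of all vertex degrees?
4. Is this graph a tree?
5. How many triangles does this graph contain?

Count: 9 vertices, 12 edges.
Vertex 5 has neighbors [2, 8], degree = 2.
Handshaking lemma: 2 * 12 = 24.
A tree on 9 vertices has 8 edges. This graph has 12 edges (4 extra). Not a tree.
Number of triangles = 2.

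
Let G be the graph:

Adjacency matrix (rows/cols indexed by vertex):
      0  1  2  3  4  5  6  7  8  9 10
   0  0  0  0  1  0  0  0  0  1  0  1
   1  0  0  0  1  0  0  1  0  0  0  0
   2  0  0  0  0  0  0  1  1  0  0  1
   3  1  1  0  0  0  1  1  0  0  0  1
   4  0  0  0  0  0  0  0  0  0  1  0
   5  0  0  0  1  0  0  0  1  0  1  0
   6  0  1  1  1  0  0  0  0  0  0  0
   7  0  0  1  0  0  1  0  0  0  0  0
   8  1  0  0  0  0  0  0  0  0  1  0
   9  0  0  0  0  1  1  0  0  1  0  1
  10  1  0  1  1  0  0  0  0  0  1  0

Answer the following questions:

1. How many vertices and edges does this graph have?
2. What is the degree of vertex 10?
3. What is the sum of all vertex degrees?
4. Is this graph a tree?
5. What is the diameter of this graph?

Count: 11 vertices, 16 edges.
Vertex 10 has neighbors [0, 2, 3, 9], degree = 4.
Handshaking lemma: 2 * 16 = 32.
A tree on 11 vertices has 10 edges. This graph has 16 edges (6 extra). Not a tree.
Diameter (longest shortest path) = 4.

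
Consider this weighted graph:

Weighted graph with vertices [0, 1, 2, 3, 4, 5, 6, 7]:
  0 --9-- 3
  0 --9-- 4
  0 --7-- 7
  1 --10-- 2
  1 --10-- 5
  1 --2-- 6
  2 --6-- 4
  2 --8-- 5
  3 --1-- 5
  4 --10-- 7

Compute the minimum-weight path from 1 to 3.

Using Dijkstra's algorithm from vertex 1:
Shortest path: 1 -> 5 -> 3
Total weight: 10 + 1 = 11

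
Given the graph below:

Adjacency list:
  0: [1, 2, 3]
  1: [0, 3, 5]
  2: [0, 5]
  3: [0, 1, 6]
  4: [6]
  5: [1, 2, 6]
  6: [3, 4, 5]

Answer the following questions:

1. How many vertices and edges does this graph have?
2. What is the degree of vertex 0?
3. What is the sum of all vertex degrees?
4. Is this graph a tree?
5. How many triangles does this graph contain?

Count: 7 vertices, 9 edges.
Vertex 0 has neighbors [1, 2, 3], degree = 3.
Handshaking lemma: 2 * 9 = 18.
A tree on 7 vertices has 6 edges. This graph has 9 edges (3 extra). Not a tree.
Number of triangles = 1.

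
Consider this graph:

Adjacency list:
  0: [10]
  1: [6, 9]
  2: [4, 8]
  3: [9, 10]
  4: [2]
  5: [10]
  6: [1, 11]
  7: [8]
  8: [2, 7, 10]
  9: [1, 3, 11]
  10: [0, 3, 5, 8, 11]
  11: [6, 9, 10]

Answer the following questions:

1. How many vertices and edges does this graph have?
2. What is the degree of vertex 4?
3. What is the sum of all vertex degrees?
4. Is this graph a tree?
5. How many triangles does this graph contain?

Count: 12 vertices, 13 edges.
Vertex 4 has neighbors [2], degree = 1.
Handshaking lemma: 2 * 13 = 26.
A tree on 12 vertices has 11 edges. This graph has 13 edges (2 extra). Not a tree.
Number of triangles = 0.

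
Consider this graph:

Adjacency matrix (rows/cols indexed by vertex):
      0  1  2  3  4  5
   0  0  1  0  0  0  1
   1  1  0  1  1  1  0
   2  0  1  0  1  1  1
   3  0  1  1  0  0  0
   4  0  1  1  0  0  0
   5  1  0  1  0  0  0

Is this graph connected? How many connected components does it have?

Checking connectivity: the graph has 1 connected component(s).
All vertices are reachable from each other. The graph IS connected.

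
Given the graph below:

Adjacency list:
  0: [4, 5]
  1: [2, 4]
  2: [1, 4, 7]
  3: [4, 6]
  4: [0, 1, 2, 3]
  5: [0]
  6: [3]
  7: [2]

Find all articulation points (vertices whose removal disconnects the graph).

An articulation point is a vertex whose removal disconnects the graph.
Articulation points: [0, 2, 3, 4]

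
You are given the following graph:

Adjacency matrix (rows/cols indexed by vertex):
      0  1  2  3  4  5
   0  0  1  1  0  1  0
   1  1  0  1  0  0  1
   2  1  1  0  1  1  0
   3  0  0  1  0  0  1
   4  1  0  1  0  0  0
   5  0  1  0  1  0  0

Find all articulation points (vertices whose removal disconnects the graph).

No articulation points. The graph is biconnected.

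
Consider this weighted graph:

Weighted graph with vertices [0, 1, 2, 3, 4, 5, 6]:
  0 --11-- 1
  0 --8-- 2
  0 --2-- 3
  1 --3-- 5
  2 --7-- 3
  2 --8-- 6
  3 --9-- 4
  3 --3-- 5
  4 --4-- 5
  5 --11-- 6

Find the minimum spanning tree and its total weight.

Applying Kruskal's algorithm (sort edges by weight, add if no cycle):
  Add (0,3) w=2
  Add (1,5) w=3
  Add (3,5) w=3
  Add (4,5) w=4
  Add (2,3) w=7
  Skip (0,2) w=8 (creates cycle)
  Add (2,6) w=8
  Skip (3,4) w=9 (creates cycle)
  Skip (0,1) w=11 (creates cycle)
  Skip (5,6) w=11 (creates cycle)
MST weight = 27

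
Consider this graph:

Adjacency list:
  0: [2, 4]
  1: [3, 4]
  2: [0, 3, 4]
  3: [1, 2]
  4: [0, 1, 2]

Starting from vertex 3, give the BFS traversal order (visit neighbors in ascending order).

BFS from vertex 3 (neighbors processed in ascending order):
Visit order: 3, 1, 2, 4, 0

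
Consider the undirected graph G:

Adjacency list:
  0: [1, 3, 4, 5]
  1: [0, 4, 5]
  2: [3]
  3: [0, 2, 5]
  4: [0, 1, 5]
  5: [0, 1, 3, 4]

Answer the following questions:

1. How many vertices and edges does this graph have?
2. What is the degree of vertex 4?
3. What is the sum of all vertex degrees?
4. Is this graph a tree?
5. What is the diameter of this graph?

Count: 6 vertices, 9 edges.
Vertex 4 has neighbors [0, 1, 5], degree = 3.
Handshaking lemma: 2 * 9 = 18.
A tree on 6 vertices has 5 edges. This graph has 9 edges (4 extra). Not a tree.
Diameter (longest shortest path) = 3.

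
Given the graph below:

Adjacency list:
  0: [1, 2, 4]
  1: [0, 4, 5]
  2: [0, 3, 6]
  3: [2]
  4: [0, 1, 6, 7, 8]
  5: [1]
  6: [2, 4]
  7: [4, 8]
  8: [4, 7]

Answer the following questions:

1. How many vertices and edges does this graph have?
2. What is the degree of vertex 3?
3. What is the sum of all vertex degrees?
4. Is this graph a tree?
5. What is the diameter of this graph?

Count: 9 vertices, 11 edges.
Vertex 3 has neighbors [2], degree = 1.
Handshaking lemma: 2 * 11 = 22.
A tree on 9 vertices has 8 edges. This graph has 11 edges (3 extra). Not a tree.
Diameter (longest shortest path) = 4.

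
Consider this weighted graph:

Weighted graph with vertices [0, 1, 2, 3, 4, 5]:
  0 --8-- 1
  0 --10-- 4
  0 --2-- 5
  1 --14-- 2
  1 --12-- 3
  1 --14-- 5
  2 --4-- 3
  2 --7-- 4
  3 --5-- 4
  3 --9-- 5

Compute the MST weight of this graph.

Applying Kruskal's algorithm (sort edges by weight, add if no cycle):
  Add (0,5) w=2
  Add (2,3) w=4
  Add (3,4) w=5
  Skip (2,4) w=7 (creates cycle)
  Add (0,1) w=8
  Add (3,5) w=9
  Skip (0,4) w=10 (creates cycle)
  Skip (1,3) w=12 (creates cycle)
  Skip (1,2) w=14 (creates cycle)
  Skip (1,5) w=14 (creates cycle)
MST weight = 28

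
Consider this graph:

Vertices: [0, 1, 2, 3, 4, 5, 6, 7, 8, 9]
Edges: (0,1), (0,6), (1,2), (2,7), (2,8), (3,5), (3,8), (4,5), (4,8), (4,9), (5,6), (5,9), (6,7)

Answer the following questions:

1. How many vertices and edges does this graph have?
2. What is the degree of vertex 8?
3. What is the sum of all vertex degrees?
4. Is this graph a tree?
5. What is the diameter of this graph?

Count: 10 vertices, 13 edges.
Vertex 8 has neighbors [2, 3, 4], degree = 3.
Handshaking lemma: 2 * 13 = 26.
A tree on 10 vertices has 9 edges. This graph has 13 edges (4 extra). Not a tree.
Diameter (longest shortest path) = 4.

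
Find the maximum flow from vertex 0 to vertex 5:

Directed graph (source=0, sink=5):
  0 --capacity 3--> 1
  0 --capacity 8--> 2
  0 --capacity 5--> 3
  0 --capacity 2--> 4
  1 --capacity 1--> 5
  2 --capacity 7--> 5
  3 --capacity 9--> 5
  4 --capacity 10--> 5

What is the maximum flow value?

Computing max flow:
  Flow on (0->1): 1/3
  Flow on (0->2): 7/8
  Flow on (0->3): 5/5
  Flow on (0->4): 2/2
  Flow on (1->5): 1/1
  Flow on (2->5): 7/7
  Flow on (3->5): 5/9
  Flow on (4->5): 2/10
Maximum flow = 15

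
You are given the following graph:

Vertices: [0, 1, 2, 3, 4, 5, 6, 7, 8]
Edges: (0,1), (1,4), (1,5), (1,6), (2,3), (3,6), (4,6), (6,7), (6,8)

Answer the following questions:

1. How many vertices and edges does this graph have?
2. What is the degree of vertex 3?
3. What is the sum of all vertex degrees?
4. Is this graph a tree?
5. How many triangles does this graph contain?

Count: 9 vertices, 9 edges.
Vertex 3 has neighbors [2, 6], degree = 2.
Handshaking lemma: 2 * 9 = 18.
A tree on 9 vertices has 8 edges. This graph has 9 edges (1 extra). Not a tree.
Number of triangles = 1.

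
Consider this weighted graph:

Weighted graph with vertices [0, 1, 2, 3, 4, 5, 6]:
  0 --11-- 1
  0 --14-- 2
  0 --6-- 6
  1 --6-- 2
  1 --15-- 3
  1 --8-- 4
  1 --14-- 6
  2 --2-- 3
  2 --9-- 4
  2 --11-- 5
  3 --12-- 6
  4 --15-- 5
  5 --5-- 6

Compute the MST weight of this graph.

Applying Kruskal's algorithm (sort edges by weight, add if no cycle):
  Add (2,3) w=2
  Add (5,6) w=5
  Add (0,6) w=6
  Add (1,2) w=6
  Add (1,4) w=8
  Skip (2,4) w=9 (creates cycle)
  Add (0,1) w=11
  Skip (2,5) w=11 (creates cycle)
  Skip (3,6) w=12 (creates cycle)
  Skip (0,2) w=14 (creates cycle)
  Skip (1,6) w=14 (creates cycle)
  Skip (1,3) w=15 (creates cycle)
  Skip (4,5) w=15 (creates cycle)
MST weight = 38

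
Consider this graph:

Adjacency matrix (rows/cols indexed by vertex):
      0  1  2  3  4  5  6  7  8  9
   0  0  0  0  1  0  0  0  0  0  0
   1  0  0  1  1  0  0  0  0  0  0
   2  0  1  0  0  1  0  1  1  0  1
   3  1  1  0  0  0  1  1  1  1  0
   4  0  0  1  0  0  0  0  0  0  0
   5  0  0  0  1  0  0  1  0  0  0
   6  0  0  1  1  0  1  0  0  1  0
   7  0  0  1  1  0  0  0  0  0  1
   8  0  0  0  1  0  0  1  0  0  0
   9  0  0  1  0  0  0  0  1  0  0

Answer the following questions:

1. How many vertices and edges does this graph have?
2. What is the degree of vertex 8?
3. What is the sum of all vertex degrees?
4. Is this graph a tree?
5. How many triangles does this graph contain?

Count: 10 vertices, 14 edges.
Vertex 8 has neighbors [3, 6], degree = 2.
Handshaking lemma: 2 * 14 = 28.
A tree on 10 vertices has 9 edges. This graph has 14 edges (5 extra). Not a tree.
Number of triangles = 3.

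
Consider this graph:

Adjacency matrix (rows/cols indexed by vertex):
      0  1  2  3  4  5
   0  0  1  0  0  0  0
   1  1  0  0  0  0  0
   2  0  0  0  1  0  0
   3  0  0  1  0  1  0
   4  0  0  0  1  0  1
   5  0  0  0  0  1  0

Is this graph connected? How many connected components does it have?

Checking connectivity: the graph has 2 connected component(s).
Components: [[0, 1], [2, 3, 4, 5]]. The graph is NOT connected.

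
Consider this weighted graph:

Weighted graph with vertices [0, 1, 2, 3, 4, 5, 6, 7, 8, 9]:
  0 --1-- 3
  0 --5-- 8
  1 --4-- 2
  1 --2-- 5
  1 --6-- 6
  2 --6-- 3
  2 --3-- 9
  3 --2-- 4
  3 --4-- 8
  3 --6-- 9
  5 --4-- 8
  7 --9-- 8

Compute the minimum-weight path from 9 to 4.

Using Dijkstra's algorithm from vertex 9:
Shortest path: 9 -> 3 -> 4
Total weight: 6 + 2 = 8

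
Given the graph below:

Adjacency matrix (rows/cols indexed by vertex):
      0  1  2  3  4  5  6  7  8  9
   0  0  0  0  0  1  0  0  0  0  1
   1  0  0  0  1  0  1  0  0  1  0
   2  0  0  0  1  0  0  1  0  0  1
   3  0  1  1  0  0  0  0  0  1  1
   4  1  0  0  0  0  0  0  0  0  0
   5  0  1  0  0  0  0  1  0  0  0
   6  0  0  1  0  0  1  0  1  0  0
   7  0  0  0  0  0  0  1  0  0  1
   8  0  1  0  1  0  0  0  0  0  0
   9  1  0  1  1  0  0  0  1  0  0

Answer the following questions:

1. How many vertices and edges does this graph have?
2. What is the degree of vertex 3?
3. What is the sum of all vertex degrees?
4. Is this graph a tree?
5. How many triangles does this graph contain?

Count: 10 vertices, 13 edges.
Vertex 3 has neighbors [1, 2, 8, 9], degree = 4.
Handshaking lemma: 2 * 13 = 26.
A tree on 10 vertices has 9 edges. This graph has 13 edges (4 extra). Not a tree.
Number of triangles = 2.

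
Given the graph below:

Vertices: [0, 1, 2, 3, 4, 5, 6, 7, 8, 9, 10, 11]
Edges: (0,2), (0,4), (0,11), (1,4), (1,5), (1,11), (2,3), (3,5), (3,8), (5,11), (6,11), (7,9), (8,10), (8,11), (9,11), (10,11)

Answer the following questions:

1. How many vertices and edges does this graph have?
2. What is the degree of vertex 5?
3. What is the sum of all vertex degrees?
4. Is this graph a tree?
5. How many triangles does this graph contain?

Count: 12 vertices, 16 edges.
Vertex 5 has neighbors [1, 3, 11], degree = 3.
Handshaking lemma: 2 * 16 = 32.
A tree on 12 vertices has 11 edges. This graph has 16 edges (5 extra). Not a tree.
Number of triangles = 2.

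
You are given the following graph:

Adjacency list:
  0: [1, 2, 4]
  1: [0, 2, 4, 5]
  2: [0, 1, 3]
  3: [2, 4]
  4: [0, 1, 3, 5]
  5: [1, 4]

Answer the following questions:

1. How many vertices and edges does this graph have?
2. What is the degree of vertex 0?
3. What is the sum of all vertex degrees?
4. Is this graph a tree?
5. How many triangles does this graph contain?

Count: 6 vertices, 9 edges.
Vertex 0 has neighbors [1, 2, 4], degree = 3.
Handshaking lemma: 2 * 9 = 18.
A tree on 6 vertices has 5 edges. This graph has 9 edges (4 extra). Not a tree.
Number of triangles = 3.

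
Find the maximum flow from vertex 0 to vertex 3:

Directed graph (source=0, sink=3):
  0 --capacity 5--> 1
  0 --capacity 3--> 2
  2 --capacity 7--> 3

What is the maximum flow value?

Computing max flow:
  Flow on (0->2): 3/3
  Flow on (2->3): 3/7
Maximum flow = 3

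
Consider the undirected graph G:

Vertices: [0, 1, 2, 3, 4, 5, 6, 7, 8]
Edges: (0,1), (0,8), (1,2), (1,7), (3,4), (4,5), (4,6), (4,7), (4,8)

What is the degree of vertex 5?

Vertex 5 has neighbors [4], so deg(5) = 1.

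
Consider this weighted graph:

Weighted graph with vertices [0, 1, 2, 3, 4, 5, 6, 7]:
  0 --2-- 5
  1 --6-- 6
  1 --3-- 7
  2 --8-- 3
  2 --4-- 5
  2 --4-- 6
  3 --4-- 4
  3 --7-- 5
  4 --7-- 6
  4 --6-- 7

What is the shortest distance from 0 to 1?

Using Dijkstra's algorithm from vertex 0:
Shortest path: 0 -> 5 -> 2 -> 6 -> 1
Total weight: 2 + 4 + 4 + 6 = 16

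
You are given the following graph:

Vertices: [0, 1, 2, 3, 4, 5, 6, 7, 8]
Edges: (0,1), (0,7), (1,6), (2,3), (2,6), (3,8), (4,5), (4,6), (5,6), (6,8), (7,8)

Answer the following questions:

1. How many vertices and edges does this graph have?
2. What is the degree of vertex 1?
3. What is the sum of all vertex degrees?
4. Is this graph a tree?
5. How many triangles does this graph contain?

Count: 9 vertices, 11 edges.
Vertex 1 has neighbors [0, 6], degree = 2.
Handshaking lemma: 2 * 11 = 22.
A tree on 9 vertices has 8 edges. This graph has 11 edges (3 extra). Not a tree.
Number of triangles = 1.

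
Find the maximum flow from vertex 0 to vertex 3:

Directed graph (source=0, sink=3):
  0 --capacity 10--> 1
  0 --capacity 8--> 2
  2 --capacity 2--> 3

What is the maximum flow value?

Computing max flow:
  Flow on (0->2): 2/8
  Flow on (2->3): 2/2
Maximum flow = 2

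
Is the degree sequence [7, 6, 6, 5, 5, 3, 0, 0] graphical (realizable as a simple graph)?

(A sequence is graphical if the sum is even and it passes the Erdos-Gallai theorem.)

Sum of degrees = 32. Sum is even but fails Erdos-Gallai. The sequence is NOT graphical.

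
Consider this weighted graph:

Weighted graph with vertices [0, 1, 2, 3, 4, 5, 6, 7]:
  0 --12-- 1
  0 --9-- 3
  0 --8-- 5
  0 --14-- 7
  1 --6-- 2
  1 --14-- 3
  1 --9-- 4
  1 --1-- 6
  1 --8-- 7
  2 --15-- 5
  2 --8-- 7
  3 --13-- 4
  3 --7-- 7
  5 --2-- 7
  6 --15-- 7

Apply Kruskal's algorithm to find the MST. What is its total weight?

Applying Kruskal's algorithm (sort edges by weight, add if no cycle):
  Add (1,6) w=1
  Add (5,7) w=2
  Add (1,2) w=6
  Add (3,7) w=7
  Add (0,5) w=8
  Add (1,7) w=8
  Skip (2,7) w=8 (creates cycle)
  Skip (0,3) w=9 (creates cycle)
  Add (1,4) w=9
  Skip (0,1) w=12 (creates cycle)
  Skip (3,4) w=13 (creates cycle)
  Skip (0,7) w=14 (creates cycle)
  Skip (1,3) w=14 (creates cycle)
  Skip (2,5) w=15 (creates cycle)
  Skip (6,7) w=15 (creates cycle)
MST weight = 41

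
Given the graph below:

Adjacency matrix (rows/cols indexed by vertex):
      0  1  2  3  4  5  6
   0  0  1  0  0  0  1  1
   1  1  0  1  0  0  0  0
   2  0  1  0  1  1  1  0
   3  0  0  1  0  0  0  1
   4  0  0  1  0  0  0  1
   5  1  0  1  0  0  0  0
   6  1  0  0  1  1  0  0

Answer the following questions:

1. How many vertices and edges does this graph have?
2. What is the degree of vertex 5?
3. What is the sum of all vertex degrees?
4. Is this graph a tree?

Count: 7 vertices, 9 edges.
Vertex 5 has neighbors [0, 2], degree = 2.
Handshaking lemma: 2 * 9 = 18.
A tree on 7 vertices has 6 edges. This graph has 9 edges (3 extra). Not a tree.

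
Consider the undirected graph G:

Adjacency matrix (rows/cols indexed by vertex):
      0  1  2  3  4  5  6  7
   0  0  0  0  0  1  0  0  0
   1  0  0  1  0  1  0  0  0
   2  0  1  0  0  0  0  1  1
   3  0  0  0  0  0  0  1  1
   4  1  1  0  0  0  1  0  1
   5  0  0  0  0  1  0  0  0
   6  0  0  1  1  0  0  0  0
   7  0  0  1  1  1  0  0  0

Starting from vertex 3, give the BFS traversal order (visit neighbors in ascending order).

BFS from vertex 3 (neighbors processed in ascending order):
Visit order: 3, 6, 7, 2, 4, 1, 0, 5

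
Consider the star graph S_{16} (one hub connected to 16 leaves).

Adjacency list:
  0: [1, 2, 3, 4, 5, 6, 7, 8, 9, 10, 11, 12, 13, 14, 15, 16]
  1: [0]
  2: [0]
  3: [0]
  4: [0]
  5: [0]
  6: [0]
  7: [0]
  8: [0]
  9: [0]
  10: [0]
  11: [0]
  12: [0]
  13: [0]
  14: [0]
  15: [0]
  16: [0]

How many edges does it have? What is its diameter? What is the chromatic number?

Star graph S_{16}: the hub connects to all 16 leaves.
Edges = 16.
Diameter = 2 (any leaf to hub is 1, leaf to leaf through hub is 2).
Star graphs are bipartite (hub vs leaves), so chromatic number = 2.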